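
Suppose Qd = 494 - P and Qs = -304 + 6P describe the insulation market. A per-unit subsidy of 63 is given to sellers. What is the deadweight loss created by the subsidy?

Deadweight loss = 1701

Pre-subsidy: 494 - P = -304 + 6P gives P* = 114, Q* = 380.
With the subsidy, sellers receive Ps = Pb + 63 for each unit, where Pb is the price buyers pay.
Supply in terms of Pb becomes Qs = -304 + 6(Pb + 63) = 74 + 6Pb. Setting this equal to demand: 494 - Pb = 74 + 6Pb, so Pb = 60.
Sellers receive Ps = 60 + 63 = 123; Q' = 494 − 1·60 = 434.
The subsidy expands output by 434 − 380 = 54 past the efficient level; on those units the gap between marginal cost and willingness to pay runs from 0 up to 63.
DWL = ½ × 63 × 54 = 1701.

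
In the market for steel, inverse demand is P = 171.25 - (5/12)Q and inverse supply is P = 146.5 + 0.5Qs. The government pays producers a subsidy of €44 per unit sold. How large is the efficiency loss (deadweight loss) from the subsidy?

Deadweight loss = €1056

Pre-subsidy: 171.25 - (5/12)Q = 146.5 + 0.5Q gives Q* = 27 and P* = 160.
With the subsidy, sellers receive Ps = Pb + 44 for each unit, where Pb is the price buyers pay.
On the curves, Pb = 171.25 - (5/12)Q and Ps = 146.5 + 0.5Q; the wedge Ps − Pb = 44 gives 146.5 + 0.5Q − (171.25 - (5/12)Q) = 44, so Q' = 75.
Then Pb = 171.25 − (5/12)·75 = 140 and Ps = 146.5 + 0.5·75 = 184.
The subsidy expands output by 75 − 27 = 48 past the efficient level; on those units the gap between marginal cost and willingness to pay runs from 0 up to 44.
DWL = ½ × 44 × 48 = 1056.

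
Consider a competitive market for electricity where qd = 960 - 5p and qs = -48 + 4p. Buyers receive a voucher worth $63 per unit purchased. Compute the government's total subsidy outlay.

Government cost = $34020

Pre-subsidy: 960 - 5p = -48 + 4p gives p* = 112, q* = 400.
With the rebate, buyers effectively pay pb = ps − 63, where ps is the price sellers receive.
Demand in terms of ps becomes qd = 960 − 5(ps − 63) = 1275 - 5ps. Setting this equal to supply: 1275 - 5ps = -48 + 4ps, so ps = 147.
Buyers pay pb = 147 − 63 = 84; q' = -48 + 4·147 = 540.
Government outlay = subsidy × quantity = 63 × 540 = 34020.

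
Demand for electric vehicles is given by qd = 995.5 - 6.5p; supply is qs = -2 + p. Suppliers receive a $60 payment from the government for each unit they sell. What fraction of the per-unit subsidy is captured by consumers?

Consumer share = 2/15

Pre-subsidy: 995.5 - 6.5p = -2 + p gives p* = 133, q* = 131.
With the subsidy, sellers receive ps = pb + 60 for each unit, where pb is the price buyers pay.
Supply in terms of pb becomes qs = -2 + 1(pb + 60) = 58 + pb. Setting this equal to demand: 995.5 - 6.5pb = 58 + pb, so pb = 125.
Sellers receive ps = 125 + 60 = 185; q' = 995.5 − 6.5·125 = 183.
Buyers' price falls by p* − pb = 133 − 125 = 8; sellers' price rises by ps − p* = 185 − 133 = 52.
So consumers capture 8/60 = 2/15 of each unit of subsidy.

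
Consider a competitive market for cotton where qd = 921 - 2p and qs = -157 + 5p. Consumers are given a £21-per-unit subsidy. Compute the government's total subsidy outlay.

Government cost = £13503

Pre-subsidy: 921 - 2p = -157 + 5p gives p* = 154, q* = 613.
With the rebate, buyers effectively pay pb = ps − 21, where ps is the price sellers receive.
Demand in terms of ps becomes qd = 921 − 2(ps − 21) = 963 - 2ps. Setting this equal to supply: 963 - 2ps = -157 + 5ps, so ps = 160.
Buyers pay pb = 160 − 21 = 139; q' = -157 + 5·160 = 643.
Government outlay = subsidy × quantity = 21 × 643 = 13503.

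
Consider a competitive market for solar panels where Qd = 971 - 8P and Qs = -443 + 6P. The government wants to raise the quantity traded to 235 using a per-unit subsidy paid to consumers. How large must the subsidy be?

Required subsidy s = 21 per unit

At Q = 235, invert demand for the buyer price: Pb = (971 − 235)/8 = 92; invert supply for the seller price: Ps = (235 − (-443))/6 = 113.
The subsidy must fill the gap: s = Ps − Pb = 113 − 92 = 21.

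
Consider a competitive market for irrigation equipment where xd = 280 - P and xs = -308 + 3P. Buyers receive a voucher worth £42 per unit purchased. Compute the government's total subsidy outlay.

Pre-subsidy: 280 - P = -308 + 3P gives P* = 147, x* = 133.
With the rebate, buyers effectively pay Pb = Ps − 42, where Ps is the price sellers receive.
Demand in terms of Ps becomes xd = 280 − 1(Ps − 42) = 322 - Ps. Setting this equal to supply: 322 - Ps = -308 + 3Ps, so Ps = 157.5.
Buyers pay Pb = 157.5 − 42 = 115.5; x' = -308 + 3·157.5 = 164.5.
Government outlay = subsidy × quantity = 42 × 164.5 = 6909.

Government cost = £6909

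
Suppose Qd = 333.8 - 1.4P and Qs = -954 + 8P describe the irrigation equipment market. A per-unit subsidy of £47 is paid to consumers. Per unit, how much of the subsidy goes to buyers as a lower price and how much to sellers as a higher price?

Buyers gain £40 per unit; sellers gain £7 per unit

Pre-subsidy: 333.8 - 1.4P = -954 + 8P gives P* = 137, Q* = 142.
With the rebate, buyers effectively pay Pb = Ps − 47, where Ps is the price sellers receive.
Demand in terms of Ps becomes Qd = 333.8 − 1.4(Ps − 47) = 399.6 - 1.4Ps. Setting this equal to supply: 399.6 - 1.4Ps = -954 + 8Ps, so Ps = 144.
Buyers pay Pb = 144 − 47 = 97; Q' = -954 + 8·144 = 198.
Buyers' price falls by P* − Pb = 137 − 97 = 40; sellers' price rises by Ps − P* = 144 − 137 = 7.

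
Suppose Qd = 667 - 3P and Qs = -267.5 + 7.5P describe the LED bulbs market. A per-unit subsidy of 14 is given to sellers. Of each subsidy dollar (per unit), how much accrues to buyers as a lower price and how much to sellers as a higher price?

Buyers gain 10 per unit; sellers gain 4 per unit

Pre-subsidy: 667 - 3P = -267.5 + 7.5P gives P* = 89, Q* = 400.
With the subsidy, sellers receive Ps = Pb + 14 for each unit, where Pb is the price buyers pay.
Supply in terms of Pb becomes Qs = -267.5 + 7.5(Pb + 14) = -162.5 + 7.5Pb. Setting this equal to demand: 667 - 3Pb = -162.5 + 7.5Pb, so Pb = 79.
Sellers receive Ps = 79 + 14 = 93; Q' = 667 − 3·79 = 430.
Buyers' price falls by P* − Pb = 89 − 79 = 10; sellers' price rises by Ps − P* = 93 − 89 = 4.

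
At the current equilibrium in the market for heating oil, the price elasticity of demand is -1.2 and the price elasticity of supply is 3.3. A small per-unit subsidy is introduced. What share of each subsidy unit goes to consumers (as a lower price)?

For a small subsidy around the equilibrium, the benefit split depends on the relative slopes, which at a point are proportional to the elasticities.
Buyer share = εs/(εs + |εd|) = 3.3/(3.3 + 1.2) = 11/15; seller share = |εd|/(εs + |εd|) = 4/15.

Consumer share = 11/15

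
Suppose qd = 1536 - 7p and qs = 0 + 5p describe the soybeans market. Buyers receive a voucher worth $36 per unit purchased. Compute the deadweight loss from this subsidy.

Deadweight loss = $1890

Pre-subsidy: 1536 - 7p = 0 + 5p gives p* = 128, q* = 640.
With the rebate, buyers effectively pay pb = ps − 36, where ps is the price sellers receive.
Demand in terms of ps becomes qd = 1536 − 7(ps − 36) = 1788 - 7ps. Setting this equal to supply: 1788 - 7ps = 0 + 5ps, so ps = 149.
Buyers pay pb = 149 − 36 = 113; q' = 0 + 5·149 = 745.
The subsidy expands output by 745 − 640 = 105 past the efficient level; on those units the gap between marginal cost and willingness to pay runs from 0 up to 36.
DWL = ½ × 36 × 105 = 1890.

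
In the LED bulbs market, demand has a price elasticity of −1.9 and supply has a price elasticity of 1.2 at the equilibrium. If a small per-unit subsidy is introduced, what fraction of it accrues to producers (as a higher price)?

Producer share = 19/31

For a small subsidy around the equilibrium, the benefit split depends on the relative slopes, which at a point are proportional to the elasticities.
Buyer share = εs/(εs + |εd|) = 1.2/(1.2 + 1.9) = 12/31; seller share = |εd|/(εs + |εd|) = 19/31.
So producers capture 19/31 of the subsidy.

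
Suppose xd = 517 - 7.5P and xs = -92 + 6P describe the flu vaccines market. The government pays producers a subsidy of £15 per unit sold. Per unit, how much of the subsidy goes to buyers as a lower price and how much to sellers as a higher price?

Pre-subsidy: 517 - 7.5P = -92 + 6P gives P* = 406/9, x* = 536/3.
With the subsidy, sellers receive Ps = Pb + 15 for each unit, where Pb is the price buyers pay.
Supply in terms of Pb becomes xs = -92 + 6(Pb + 15) = -2 + 6Pb. Setting this equal to demand: 517 - 7.5Pb = -2 + 6Pb, so Pb = 346/9.
Sellers receive Ps = 346/9 + 15 = 481/9; x' = 517 − 7.5·(346/9) = 686/3.
Buyers' price falls by P* − Pb = 406/9 − 346/9 = 20/3; sellers' price rises by Ps − P* = 481/9 − 406/9 = 25/3.

Buyers gain 20/3 per unit; sellers gain 25/3 per unit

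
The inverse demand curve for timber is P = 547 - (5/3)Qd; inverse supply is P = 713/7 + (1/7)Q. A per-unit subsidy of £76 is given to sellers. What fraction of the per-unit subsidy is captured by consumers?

Consumer share = 35/38

Pre-subsidy: 547 - (5/3)Q = 713/7 + (1/7)Q gives Q* = 246 and P* = 137.
With the subsidy, sellers receive Ps = Pb + 76 for each unit, where Pb is the price buyers pay.
On the curves, Pb = 547 - (5/3)Q and Ps = 713/7 + (1/7)Q; the wedge Ps − Pb = 76 gives 713/7 + (1/7)Q − (547 - (5/3)Q) = 76, so Q' = 288.
Then Pb = 547 − (5/3)·288 = 67 and Ps = 713/7 + (1/7)·288 = 143.
Buyers' price falls by P* − Pb = 137 − 67 = 70; sellers' price rises by Ps − P* = 143 − 137 = 6.
So consumers capture 70/76 = 35/38 of each unit of subsidy.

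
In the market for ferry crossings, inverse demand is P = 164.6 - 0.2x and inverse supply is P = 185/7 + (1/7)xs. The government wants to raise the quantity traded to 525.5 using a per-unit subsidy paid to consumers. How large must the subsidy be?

Required subsidy s = 42 per unit

At x = 525.5, from the demand curve buyers pay Pb = 164.6 − 0.2·525.5 = 59.5; from the supply curve sellers need Ps = 185/7 + (1/7)·525.5 = 101.5.
The subsidy must fill the gap: s = Ps − Pb = 101.5 − 59.5 = 42.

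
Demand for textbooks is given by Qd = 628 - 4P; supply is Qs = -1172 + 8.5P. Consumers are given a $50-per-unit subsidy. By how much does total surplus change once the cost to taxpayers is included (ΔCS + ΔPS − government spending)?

Net change in total surplus = -$3400

Pre-subsidy: 628 - 4P = -1172 + 8.5P gives P* = 144, Q* = 52.
With the rebate, buyers effectively pay Pb = Ps − 50, where Ps is the price sellers receive.
Demand in terms of Ps becomes Qd = 628 − 4(Ps − 50) = 828 - 4Ps. Setting this equal to supply: 828 - 4Ps = -1172 + 8.5Ps, so Ps = 160.
Buyers pay Pb = 160 − 50 = 110; Q' = -1172 + 8.5·160 = 188.
ΔCS = ½(52 + 188)(144 − 110) = 4080; ΔPS = ½(52 + 188)(160 − 144) = 1920.
Government spending = 50 × 188 = 9400.
Net change = 4080 + 1920 − 9400 = -3400. The loss equals the DWL triangle ½·50·136.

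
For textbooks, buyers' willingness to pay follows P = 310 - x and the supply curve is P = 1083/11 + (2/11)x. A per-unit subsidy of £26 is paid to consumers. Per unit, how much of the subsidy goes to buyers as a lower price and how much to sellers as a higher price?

Buyers gain £22 per unit; sellers gain £4 per unit

Pre-subsidy: 310 - x = 1083/11 + (2/11)x gives x* = 179 and P* = 131.
With the rebate, buyers effectively pay Pb = Ps − 26, where Ps is the price sellers receive.
On the curves, Pb = 310 - x and Ps = 1083/11 + (2/11)x; the wedge Ps − Pb = 26 gives 1083/11 + (2/11)x − (310 - x) = 26, so x' = 201.
Then Pb = 310 − 1·201 = 109 and Ps = 1083/11 + (2/11)·201 = 135.
Buyers' price falls by P* − Pb = 131 − 109 = 22; sellers' price rises by Ps − P* = 135 − 131 = 4.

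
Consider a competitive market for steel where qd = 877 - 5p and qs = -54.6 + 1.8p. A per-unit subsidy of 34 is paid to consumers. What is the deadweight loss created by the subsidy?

Deadweight loss = 765

Pre-subsidy: 877 - 5p = -54.6 + 1.8p gives p* = 137, q* = 192.
With the rebate, buyers effectively pay pb = ps − 34, where ps is the price sellers receive.
Demand in terms of ps becomes qd = 877 − 5(ps − 34) = 1047 - 5ps. Setting this equal to supply: 1047 - 5ps = -54.6 + 1.8ps, so ps = 162.
Buyers pay pb = 162 − 34 = 128; q' = -54.6 + 1.8·162 = 237.
The subsidy expands output by 237 − 192 = 45 past the efficient level; on those units the gap between marginal cost and willingness to pay runs from 0 up to 34.
DWL = ½ × 34 × 45 = 765.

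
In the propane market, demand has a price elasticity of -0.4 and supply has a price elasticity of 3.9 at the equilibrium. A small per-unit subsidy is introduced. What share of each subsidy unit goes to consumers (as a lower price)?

For a small subsidy around the equilibrium, the benefit split depends on the relative slopes, which at a point are proportional to the elasticities.
Buyer share = εs/(εs + |εd|) = 3.9/(3.9 + 0.4) = 39/43; seller share = |εd|/(εs + |εd|) = 4/43.

Consumer share = 39/43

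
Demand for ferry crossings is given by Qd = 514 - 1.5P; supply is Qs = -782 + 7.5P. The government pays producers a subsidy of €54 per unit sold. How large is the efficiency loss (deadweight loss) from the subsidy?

Pre-subsidy: 514 - 1.5P = -782 + 7.5P gives P* = 144, Q* = 298.
With the subsidy, sellers receive Ps = Pb + 54 for each unit, where Pb is the price buyers pay.
Supply in terms of Pb becomes Qs = -782 + 7.5(Pb + 54) = -377 + 7.5Pb. Setting this equal to demand: 514 - 1.5Pb = -377 + 7.5Pb, so Pb = 99.
Sellers receive Ps = 99 + 54 = 153; Q' = 514 − 1.5·99 = 365.5.
The subsidy expands output by 365.5 − 298 = 67.5 past the efficient level; on those units the gap between marginal cost and willingness to pay runs from 0 up to 54.
DWL = ½ × 54 × 67.5 = 1822.5.

Deadweight loss = €1822.5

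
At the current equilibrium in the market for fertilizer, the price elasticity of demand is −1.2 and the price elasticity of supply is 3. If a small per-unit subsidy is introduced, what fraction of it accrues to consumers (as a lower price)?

Consumer share = 5/7

For a small subsidy around the equilibrium, the benefit split depends on the relative slopes, which at a point are proportional to the elasticities.
Buyer share = εs/(εs + |εd|) = 3/(3 + 1.2) = 5/7; seller share = |εd|/(εs + |εd|) = 2/7.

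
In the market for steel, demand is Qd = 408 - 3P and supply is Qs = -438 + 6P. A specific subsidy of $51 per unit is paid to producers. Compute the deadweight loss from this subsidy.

Pre-subsidy: 408 - 3P = -438 + 6P gives P* = 94, Q* = 126.
With the subsidy, sellers receive Ps = Pb + 51 for each unit, where Pb is the price buyers pay.
Supply in terms of Pb becomes Qs = -438 + 6(Pb + 51) = -132 + 6Pb. Setting this equal to demand: 408 - 3Pb = -132 + 6Pb, so Pb = 60.
Sellers receive Ps = 60 + 51 = 111; Q' = 408 − 3·60 = 228.
The subsidy expands output by 228 − 126 = 102 past the efficient level; on those units the gap between marginal cost and willingness to pay runs from 0 up to 51.
DWL = ½ × 51 × 102 = 2601.

Deadweight loss = $2601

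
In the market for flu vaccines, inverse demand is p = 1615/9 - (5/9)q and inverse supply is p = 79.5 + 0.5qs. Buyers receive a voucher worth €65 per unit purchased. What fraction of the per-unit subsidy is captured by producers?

Producer share = 9/19

Pre-subsidy: 1615/9 - (5/9)q = 79.5 + 0.5q gives q* = 1799/19 and p* = 2410/19.
With the rebate, buyers effectively pay pb = ps − 65, where ps is the price sellers receive.
On the curves, pb = 1615/9 - (5/9)q and ps = 79.5 + 0.5q; the wedge ps − pb = 65 gives 79.5 + 0.5q − (1615/9 - (5/9)q) = 65, so q' = 2969/19.
Then pb = 1615/9 − (5/9)·(2969/19) = 1760/19 and ps = 79.5 + 0.5·(2969/19) = 2995/19.
Buyers' price falls by p* − pb = 2410/19 − 1760/19 = 650/19; sellers' price rises by ps − p* = 2995/19 − 2410/19 = 585/19.
So producers capture (585/19)/65 = 9/19 of each unit of subsidy.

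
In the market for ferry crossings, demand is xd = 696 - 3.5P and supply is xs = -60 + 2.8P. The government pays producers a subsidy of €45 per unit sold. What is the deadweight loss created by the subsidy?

Deadweight loss = €1575

Pre-subsidy: 696 - 3.5P = -60 + 2.8P gives P* = 120, x* = 276.
With the subsidy, sellers receive Ps = Pb + 45 for each unit, where Pb is the price buyers pay.
Supply in terms of Pb becomes xs = -60 + 2.8(Pb + 45) = 66 + 2.8Pb. Setting this equal to demand: 696 - 3.5Pb = 66 + 2.8Pb, so Pb = 100.
Sellers receive Ps = 100 + 45 = 145; x' = 696 − 3.5·100 = 346.
The subsidy expands output by 346 − 276 = 70 past the efficient level; on those units the gap between marginal cost and willingness to pay runs from 0 up to 45.
DWL = ½ × 45 × 70 = 1575.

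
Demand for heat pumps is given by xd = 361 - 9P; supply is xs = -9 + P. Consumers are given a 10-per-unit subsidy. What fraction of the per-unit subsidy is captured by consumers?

Consumer share = 0.1

Pre-subsidy: 361 - 9P = -9 + P gives P* = 37, x* = 28.
With the rebate, buyers effectively pay Pb = Ps − 10, where Ps is the price sellers receive.
Demand in terms of Ps becomes xd = 361 − 9(Ps − 10) = 451 - 9Ps. Setting this equal to supply: 451 - 9Ps = -9 + Ps, so Ps = 46.
Buyers pay Pb = 46 − 10 = 36; x' = -9 + 1·46 = 37.
Buyers' price falls by P* − Pb = 37 − 36 = 1; sellers' price rises by Ps − P* = 46 − 37 = 9.
So consumers capture 1/10 = 0.1 of each unit of subsidy.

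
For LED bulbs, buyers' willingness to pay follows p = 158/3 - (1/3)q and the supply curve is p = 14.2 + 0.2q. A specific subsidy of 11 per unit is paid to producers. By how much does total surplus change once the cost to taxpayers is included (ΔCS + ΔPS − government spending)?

Pre-subsidy: 158/3 - (1/3)q = 14.2 + 0.2q gives q* = 72.125 and p* = 28.625.
With the subsidy, sellers receive ps = pb + 11 for each unit, where pb is the price buyers pay.
On the curves, pb = 158/3 - (1/3)q and ps = 14.2 + 0.2q; the wedge ps − pb = 11 gives 14.2 + 0.2q − (158/3 - (1/3)q) = 11, so q' = 92.75.
Then pb = 158/3 − (1/3)·92.75 = 21.75 and ps = 14.2 + 0.2·92.75 = 32.75.
ΔCS = ½(72.125 + 92.75)(28.625 − 21.75) = 566.7578125; ΔPS = ½(72.125 + 92.75)(32.75 − 28.625) = 340.0546875.
Government spending = 11 × 92.75 = 1020.25.
Net change = 566.7578125 + 340.0546875 − 1020.25 = -113.4375. The loss equals the DWL triangle ½·11·20.625.

Net change in total surplus = -113.4375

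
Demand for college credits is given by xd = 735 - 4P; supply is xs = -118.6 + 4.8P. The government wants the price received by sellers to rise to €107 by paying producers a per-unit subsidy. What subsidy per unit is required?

At a seller price of 107, quantity supplied is -118.6 + 4.8·107 = 395.
Buyers absorb 395 only when they pay Pb with 735 − 4·Pb = 395, i.e. Pb = 85.
s = Ps − Pb = 107 − 85 = 22.

Required subsidy s = €22 per unit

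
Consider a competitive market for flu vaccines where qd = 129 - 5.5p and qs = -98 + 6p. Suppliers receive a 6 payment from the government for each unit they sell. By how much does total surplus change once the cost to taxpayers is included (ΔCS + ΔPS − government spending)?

Net change in total surplus = -1188/23

Pre-subsidy: 129 - 5.5p = -98 + 6p gives p* = 454/23, q* = 470/23.
With the subsidy, sellers receive ps = pb + 6 for each unit, where pb is the price buyers pay.
Supply in terms of pb becomes qs = -98 + 6(pb + 6) = -62 + 6pb. Setting this equal to demand: 129 - 5.5pb = -62 + 6pb, so pb = 382/23.
Sellers receive ps = 382/23 + 6 = 520/23; q' = 129 − 5.5·(382/23) = 866/23.
ΔCS = ½(470/23 + 866/23)(454/23 − 382/23) = 48096/529; ΔPS = ½(470/23 + 866/23)(520/23 − 454/23) = 44088/529.
Government spending = 6 × 866/23 = 5196/23.
Net change = 48096/529 + 44088/529 − 5196/23 = -1188/23. The loss equals the DWL triangle ½·6·396/23.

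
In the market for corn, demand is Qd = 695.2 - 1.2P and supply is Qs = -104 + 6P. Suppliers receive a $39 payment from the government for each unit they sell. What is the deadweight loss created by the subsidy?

Deadweight loss = $760.5

Pre-subsidy: 695.2 - 1.2P = -104 + 6P gives P* = 111, Q* = 562.
With the subsidy, sellers receive Ps = Pb + 39 for each unit, where Pb is the price buyers pay.
Supply in terms of Pb becomes Qs = -104 + 6(Pb + 39) = 130 + 6Pb. Setting this equal to demand: 695.2 - 1.2Pb = 130 + 6Pb, so Pb = 78.5.
Sellers receive Ps = 78.5 + 39 = 117.5; Q' = 695.2 − 1.2·78.5 = 601.
The subsidy expands output by 601 − 562 = 39 past the efficient level; on those units the gap between marginal cost and willingness to pay runs from 0 up to 39.
DWL = ½ × 39 × 39 = 760.5.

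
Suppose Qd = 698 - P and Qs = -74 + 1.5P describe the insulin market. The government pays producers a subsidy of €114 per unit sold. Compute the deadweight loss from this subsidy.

Deadweight loss = €3898.8

Pre-subsidy: 698 - P = -74 + 1.5P gives P* = 308.8, Q* = 389.2.
With the subsidy, sellers receive Ps = Pb + 114 for each unit, where Pb is the price buyers pay.
Supply in terms of Pb becomes Qs = -74 + 1.5(Pb + 114) = 97 + 1.5Pb. Setting this equal to demand: 698 - Pb = 97 + 1.5Pb, so Pb = 240.4.
Sellers receive Ps = 240.4 + 114 = 354.4; Q' = 698 − 1·240.4 = 457.6.
The subsidy expands output by 457.6 − 389.2 = 68.4 past the efficient level; on those units the gap between marginal cost and willingness to pay runs from 0 up to 114.
DWL = ½ × 114 × 68.4 = 3898.8.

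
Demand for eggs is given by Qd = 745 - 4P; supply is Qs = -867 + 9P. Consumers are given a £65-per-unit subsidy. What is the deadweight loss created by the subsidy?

Deadweight loss = £5850

Pre-subsidy: 745 - 4P = -867 + 9P gives P* = 124, Q* = 249.
With the rebate, buyers effectively pay Pb = Ps − 65, where Ps is the price sellers receive.
Demand in terms of Ps becomes Qd = 745 − 4(Ps − 65) = 1005 - 4Ps. Setting this equal to supply: 1005 - 4Ps = -867 + 9Ps, so Ps = 144.
Buyers pay Pb = 144 − 65 = 79; Q' = -867 + 9·144 = 429.
The subsidy expands output by 429 − 249 = 180 past the efficient level; on those units the gap between marginal cost and willingness to pay runs from 0 up to 65.
DWL = ½ × 65 × 180 = 5850.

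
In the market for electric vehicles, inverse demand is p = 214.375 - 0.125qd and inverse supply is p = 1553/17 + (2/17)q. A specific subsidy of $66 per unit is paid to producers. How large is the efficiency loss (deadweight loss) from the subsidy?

Deadweight loss = $8976

Pre-subsidy: 214.375 - 0.125q = 1553/17 + (2/17)q gives q* = 507 and p* = 151.
With the subsidy, sellers receive ps = pb + 66 for each unit, where pb is the price buyers pay.
On the curves, pb = 214.375 - 0.125q and ps = 1553/17 + (2/17)q; the wedge ps − pb = 66 gives 1553/17 + (2/17)q − (214.375 - 0.125q) = 66, so q' = 779.
Then pb = 214.375 − 0.125·779 = 117 and ps = 1553/17 + (2/17)·779 = 183.
The subsidy expands output by 779 − 507 = 272 past the efficient level; on those units the gap between marginal cost and willingness to pay runs from 0 up to 66.
DWL = ½ × 66 × 272 = 8976.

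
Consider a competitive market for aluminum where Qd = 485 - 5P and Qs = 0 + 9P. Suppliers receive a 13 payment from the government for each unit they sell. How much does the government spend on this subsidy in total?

Pre-subsidy: 485 - 5P = 0 + 9P gives P* = 485/14, Q* = 4365/14.
With the subsidy, sellers receive Ps = Pb + 13 for each unit, where Pb is the price buyers pay.
Supply in terms of Pb becomes Qs = 0 + 9(Pb + 13) = 117 + 9Pb. Setting this equal to demand: 485 - 5Pb = 117 + 9Pb, so Pb = 184/7.
Sellers receive Ps = 184/7 + 13 = 275/7; Q' = 485 − 5·(184/7) = 2475/7.
Government outlay = subsidy × quantity = 13 × 2475/7 = 32175/7.

Government cost = 32175/7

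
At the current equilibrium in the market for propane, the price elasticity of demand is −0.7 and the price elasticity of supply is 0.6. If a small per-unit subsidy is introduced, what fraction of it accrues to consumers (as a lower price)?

For a small subsidy around the equilibrium, the benefit split depends on the relative slopes, which at a point are proportional to the elasticities.
Buyer share = εs/(εs + |εd|) = 0.6/(0.6 + 0.7) = 6/13; seller share = |εd|/(εs + |εd|) = 7/13.

Consumer share = 6/13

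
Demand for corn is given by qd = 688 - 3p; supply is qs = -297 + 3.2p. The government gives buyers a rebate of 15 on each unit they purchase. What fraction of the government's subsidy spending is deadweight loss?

Pre-subsidy: 688 - 3p = -297 + 3.2p gives p* = 4925/31, q* = 6553/31.
With the rebate, buyers effectively pay pb = ps − 15, where ps is the price sellers receive.
Demand in terms of ps becomes qd = 688 − 3(ps − 15) = 733 - 3ps. Setting this equal to supply: 733 - 3ps = -297 + 3.2ps, so ps = 5150/31.
Buyers pay pb = 5150/31 − 15 = 4685/31; q' = -297 + 3.2·(5150/31) = 7273/31.
ΔCS = ½(6553/31 + 7273/31)(4925/31 − 4685/31) = 53520/31; ΔPS = ½(6553/31 + 7273/31)(5150/31 − 4925/31) = 50175/31.
Government spending = 15 × 7273/31 = 109095/31.
DWL = ½ × 15 × (7273/31 − 6553/31) = 5400/31; fraction = (5400/31) / (109095/31) = 360/7273.

DWL / government spending = 360/7273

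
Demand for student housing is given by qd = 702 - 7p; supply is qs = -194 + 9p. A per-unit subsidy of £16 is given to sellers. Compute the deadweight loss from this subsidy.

Deadweight loss = £504

Pre-subsidy: 702 - 7p = -194 + 9p gives p* = 56, q* = 310.
With the subsidy, sellers receive ps = pb + 16 for each unit, where pb is the price buyers pay.
Supply in terms of pb becomes qs = -194 + 9(pb + 16) = -50 + 9pb. Setting this equal to demand: 702 - 7pb = -50 + 9pb, so pb = 47.
Sellers receive ps = 47 + 16 = 63; q' = 702 − 7·47 = 373.
The subsidy expands output by 373 − 310 = 63 past the efficient level; on those units the gap between marginal cost and willingness to pay runs from 0 up to 16.
DWL = ½ × 16 × 63 = 504.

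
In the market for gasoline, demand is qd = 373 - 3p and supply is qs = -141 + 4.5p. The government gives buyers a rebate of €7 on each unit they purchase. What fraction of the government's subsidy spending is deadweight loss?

Pre-subsidy: 373 - 3p = -141 + 4.5p gives p* = 1028/15, q* = 167.4.
With the rebate, buyers effectively pay pb = ps − 7, where ps is the price sellers receive.
Demand in terms of ps becomes qd = 373 − 3(ps − 7) = 394 - 3ps. Setting this equal to supply: 394 - 3ps = -141 + 4.5ps, so ps = 214/3.
Buyers pay pb = 214/3 − 7 = 193/3; q' = -141 + 4.5·(214/3) = 180.
ΔCS = ½(167.4 + 180)(1028/15 − 193/3) = 729.54; ΔPS = ½(167.4 + 180)(214/3 − 1028/15) = 486.36.
Government spending = 7 × 180 = 1260.
DWL = ½ × 7 × (180 − 167.4) = 44.1; fraction = 44.1 / 1260 = 0.035.

DWL / government spending = 0.035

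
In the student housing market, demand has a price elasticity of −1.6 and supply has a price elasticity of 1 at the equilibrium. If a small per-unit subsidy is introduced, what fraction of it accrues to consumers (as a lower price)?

For a small subsidy around the equilibrium, the benefit split depends on the relative slopes, which at a point are proportional to the elasticities.
Buyer share = εs/(εs + |εd|) = 1/(1 + 1.6) = 5/13; seller share = |εd|/(εs + |εd|) = 8/13.

Consumer share = 5/13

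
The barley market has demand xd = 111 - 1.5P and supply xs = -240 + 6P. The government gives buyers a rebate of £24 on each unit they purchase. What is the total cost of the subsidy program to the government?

Government cost = £1670.4

Pre-subsidy: 111 - 1.5P = -240 + 6P gives P* = 46.8, x* = 40.8.
With the rebate, buyers effectively pay Pb = Ps − 24, where Ps is the price sellers receive.
Demand in terms of Ps becomes xd = 111 − 1.5(Ps − 24) = 147 - 1.5Ps. Setting this equal to supply: 147 - 1.5Ps = -240 + 6Ps, so Ps = 51.6.
Buyers pay Pb = 51.6 − 24 = 27.6; x' = -240 + 6·51.6 = 69.6.
Government outlay = subsidy × quantity = 24 × 69.6 = 1670.4.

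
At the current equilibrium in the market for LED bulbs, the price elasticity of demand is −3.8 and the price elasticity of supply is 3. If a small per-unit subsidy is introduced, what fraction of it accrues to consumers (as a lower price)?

Consumer share = 15/34

For a small subsidy around the equilibrium, the benefit split depends on the relative slopes, which at a point are proportional to the elasticities.
Buyer share = εs/(εs + |εd|) = 3/(3 + 3.8) = 15/34; seller share = |εd|/(εs + |εd|) = 19/34.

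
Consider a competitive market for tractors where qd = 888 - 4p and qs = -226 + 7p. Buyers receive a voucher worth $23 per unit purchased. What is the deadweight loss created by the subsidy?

Deadweight loss = 7406/11

Pre-subsidy: 888 - 4p = -226 + 7p gives p* = 1114/11, q* = 5312/11.
With the rebate, buyers effectively pay pb = ps − 23, where ps is the price sellers receive.
Demand in terms of ps becomes qd = 888 − 4(ps − 23) = 980 - 4ps. Setting this equal to supply: 980 - 4ps = -226 + 7ps, so ps = 1206/11.
Buyers pay pb = 1206/11 − 23 = 953/11; q' = -226 + 7·(1206/11) = 5956/11.
The subsidy expands output by 5956/11 − 5312/11 = 644/11 past the efficient level; on those units the gap between marginal cost and willingness to pay runs from 0 up to 23.
DWL = ½ × 23 × 644/11 = 7406/11.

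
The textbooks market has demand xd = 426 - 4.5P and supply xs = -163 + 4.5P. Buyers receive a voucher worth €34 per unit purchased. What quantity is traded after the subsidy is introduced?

Pre-subsidy: 426 - 4.5P = -163 + 4.5P gives P* = 589/9, x* = 131.5.
With the rebate, buyers effectively pay Pb = Ps − 34, where Ps is the price sellers receive.
Demand in terms of Ps becomes xd = 426 − 4.5(Ps − 34) = 579 - 4.5Ps. Setting this equal to supply: 579 - 4.5Ps = -163 + 4.5Ps, so Ps = 742/9.
Buyers pay Pb = 742/9 − 34 = 436/9; x' = -163 + 4.5·(742/9) = 208.

x' = 208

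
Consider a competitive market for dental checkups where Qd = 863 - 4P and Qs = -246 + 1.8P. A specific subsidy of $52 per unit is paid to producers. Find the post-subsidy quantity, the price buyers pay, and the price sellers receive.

Q' = 4719/29; buyers pay 5077/29; sellers receive 6585/29

Pre-subsidy: 863 - 4P = -246 + 1.8P gives P* = 5545/29, Q* = 2847/29.
With the subsidy, sellers receive Ps = Pb + 52 for each unit, where Pb is the price buyers pay.
Supply in terms of Pb becomes Qs = -246 + 1.8(Pb + 52) = -152.4 + 1.8Pb. Setting this equal to demand: 863 - 4Pb = -152.4 + 1.8Pb, so Pb = 5077/29.
Sellers receive Ps = 5077/29 + 52 = 6585/29; Q' = 863 − 4·(5077/29) = 4719/29.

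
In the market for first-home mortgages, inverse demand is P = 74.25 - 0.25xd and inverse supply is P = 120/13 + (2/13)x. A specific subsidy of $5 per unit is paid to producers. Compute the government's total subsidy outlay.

Pre-subsidy: 74.25 - 0.25x = 120/13 + (2/13)x gives x* = 161 and P* = 34.
With the subsidy, sellers receive Ps = Pb + 5 for each unit, where Pb is the price buyers pay.
On the curves, Pb = 74.25 - 0.25x and Ps = 120/13 + (2/13)x; the wedge Ps − Pb = 5 gives 120/13 + (2/13)x − (74.25 - 0.25x) = 5, so x' = 3641/21.
Then Pb = 74.25 − 0.25·(3641/21) = 649/21 and Ps = 120/13 + (2/13)·(3641/21) = 754/21.
Government outlay = subsidy × quantity = 5 × 3641/21 = 18205/21.

Government cost = 18205/21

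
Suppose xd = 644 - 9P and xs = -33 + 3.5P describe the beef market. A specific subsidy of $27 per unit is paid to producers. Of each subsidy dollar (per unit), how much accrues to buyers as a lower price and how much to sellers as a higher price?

Pre-subsidy: 644 - 9P = -33 + 3.5P gives P* = 54.16, x* = 156.56.
With the subsidy, sellers receive Ps = Pb + 27 for each unit, where Pb is the price buyers pay.
Supply in terms of Pb becomes xs = -33 + 3.5(Pb + 27) = 61.5 + 3.5Pb. Setting this equal to demand: 644 - 9Pb = 61.5 + 3.5Pb, so Pb = 46.6.
Sellers receive Ps = 46.6 + 27 = 73.6; x' = 644 − 9·46.6 = 224.6.
Buyers' price falls by P* − Pb = 54.16 − 46.6 = 7.56; sellers' price rises by Ps − P* = 73.6 − 54.16 = 19.44.

Buyers gain $7.56 per unit; sellers gain $19.44 per unit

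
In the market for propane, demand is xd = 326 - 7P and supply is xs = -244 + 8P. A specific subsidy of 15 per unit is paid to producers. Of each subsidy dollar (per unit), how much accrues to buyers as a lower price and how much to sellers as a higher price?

Pre-subsidy: 326 - 7P = -244 + 8P gives P* = 38, x* = 60.
With the subsidy, sellers receive Ps = Pb + 15 for each unit, where Pb is the price buyers pay.
Supply in terms of Pb becomes xs = -244 + 8(Pb + 15) = -124 + 8Pb. Setting this equal to demand: 326 - 7Pb = -124 + 8Pb, so Pb = 30.
Sellers receive Ps = 30 + 15 = 45; x' = 326 − 7·30 = 116.
Buyers' price falls by P* − Pb = 38 − 30 = 8; sellers' price rises by Ps − P* = 45 − 38 = 7.

Buyers gain 8 per unit; sellers gain 7 per unit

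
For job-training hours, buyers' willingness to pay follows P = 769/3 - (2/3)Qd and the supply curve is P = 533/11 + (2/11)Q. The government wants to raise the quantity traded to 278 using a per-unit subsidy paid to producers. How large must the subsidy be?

Required subsidy s = 28 per unit

At Q = 278, from the demand curve buyers pay Pb = 769/3 − (2/3)·278 = 71; from the supply curve sellers need Ps = 533/11 + (2/11)·278 = 99.
The subsidy must fill the gap: s = Ps − Pb = 99 − 71 = 28.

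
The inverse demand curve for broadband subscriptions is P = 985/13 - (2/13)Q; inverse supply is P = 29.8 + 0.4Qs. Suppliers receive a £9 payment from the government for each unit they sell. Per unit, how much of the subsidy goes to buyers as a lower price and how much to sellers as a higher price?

Buyers gain £2.5 per unit; sellers gain £6.5 per unit

Pre-subsidy: 985/13 - (2/13)Q = 29.8 + 0.4Q gives Q* = 83 and P* = 63.
With the subsidy, sellers receive Ps = Pb + 9 for each unit, where Pb is the price buyers pay.
On the curves, Pb = 985/13 - (2/13)Q and Ps = 29.8 + 0.4Q; the wedge Ps − Pb = 9 gives 29.8 + 0.4Q − (985/13 - (2/13)Q) = 9, so Q' = 99.25.
Then Pb = 985/13 − (2/13)·99.25 = 60.5 and Ps = 29.8 + 0.4·99.25 = 69.5.
Buyers' price falls by P* − Pb = 63 − 60.5 = 2.5; sellers' price rises by Ps − P* = 69.5 − 63 = 6.5.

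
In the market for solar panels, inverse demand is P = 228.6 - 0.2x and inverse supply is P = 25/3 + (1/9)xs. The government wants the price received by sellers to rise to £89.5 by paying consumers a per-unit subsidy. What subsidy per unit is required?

Required subsidy s = £7 per unit

At a seller price of 89.5, quantity supplied is -75 + 9·89.5 = 730.5.
Buyers absorb 730.5 only when they pay Pb = 228.6 − 0.2·730.5 = 82.5.
s = Ps − Pb = 89.5 − 82.5 = 7.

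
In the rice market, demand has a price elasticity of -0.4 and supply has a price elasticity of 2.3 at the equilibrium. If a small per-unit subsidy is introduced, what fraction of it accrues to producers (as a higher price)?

Producer share = 4/27

For a small subsidy around the equilibrium, the benefit split depends on the relative slopes, which at a point are proportional to the elasticities.
Buyer share = εs/(εs + |εd|) = 2.3/(2.3 + 0.4) = 23/27; seller share = |εd|/(εs + |εd|) = 4/27.
So producers capture 4/27 of the subsidy.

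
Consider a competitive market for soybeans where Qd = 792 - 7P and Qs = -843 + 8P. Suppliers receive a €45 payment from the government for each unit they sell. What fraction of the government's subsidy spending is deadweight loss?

DWL / government spending = 84/197

Pre-subsidy: 792 - 7P = -843 + 8P gives P* = 109, Q* = 29.
With the subsidy, sellers receive Ps = Pb + 45 for each unit, where Pb is the price buyers pay.
Supply in terms of Pb becomes Qs = -843 + 8(Pb + 45) = -483 + 8Pb. Setting this equal to demand: 792 - 7Pb = -483 + 8Pb, so Pb = 85.
Sellers receive Ps = 85 + 45 = 130; Q' = 792 − 7·85 = 197.
ΔCS = ½(29 + 197)(109 − 85) = 2712; ΔPS = ½(29 + 197)(130 − 109) = 2373.
Government spending = 45 × 197 = 8865.
DWL = ½ × 45 × (197 − 29) = 3780; fraction = 3780 / 8865 = 84/197.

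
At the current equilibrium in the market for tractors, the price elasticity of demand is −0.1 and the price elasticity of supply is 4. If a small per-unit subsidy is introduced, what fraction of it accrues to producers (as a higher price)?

Producer share = 1/41

For a small subsidy around the equilibrium, the benefit split depends on the relative slopes, which at a point are proportional to the elasticities.
Buyer share = εs/(εs + |εd|) = 4/(4 + 0.1) = 40/41; seller share = |εd|/(εs + |εd|) = 1/41.
So producers capture 1/41 of the subsidy.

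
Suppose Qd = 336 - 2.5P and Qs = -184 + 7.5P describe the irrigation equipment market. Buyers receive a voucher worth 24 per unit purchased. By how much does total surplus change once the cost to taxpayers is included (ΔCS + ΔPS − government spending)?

Pre-subsidy: 336 - 2.5P = -184 + 7.5P gives P* = 52, Q* = 206.
With the rebate, buyers effectively pay Pb = Ps − 24, where Ps is the price sellers receive.
Demand in terms of Ps becomes Qd = 336 − 2.5(Ps − 24) = 396 - 2.5Ps. Setting this equal to supply: 396 - 2.5Ps = -184 + 7.5Ps, so Ps = 58.
Buyers pay Pb = 58 − 24 = 34; Q' = -184 + 7.5·58 = 251.
ΔCS = ½(206 + 251)(52 − 34) = 4113; ΔPS = ½(206 + 251)(58 − 52) = 1371.
Government spending = 24 × 251 = 6024.
Net change = 4113 + 1371 − 6024 = -540. The loss equals the DWL triangle ½·24·45.

Net change in total surplus = -540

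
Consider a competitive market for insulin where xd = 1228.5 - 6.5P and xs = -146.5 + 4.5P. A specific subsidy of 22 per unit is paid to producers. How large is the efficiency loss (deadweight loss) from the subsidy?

Deadweight loss = 643.5

Pre-subsidy: 1228.5 - 6.5P = -146.5 + 4.5P gives P* = 125, x* = 416.
With the subsidy, sellers receive Ps = Pb + 22 for each unit, where Pb is the price buyers pay.
Supply in terms of Pb becomes xs = -146.5 + 4.5(Pb + 22) = -47.5 + 4.5Pb. Setting this equal to demand: 1228.5 - 6.5Pb = -47.5 + 4.5Pb, so Pb = 116.
Sellers receive Ps = 116 + 22 = 138; x' = 1228.5 − 6.5·116 = 474.5.
The subsidy expands output by 474.5 − 416 = 58.5 past the efficient level; on those units the gap between marginal cost and willingness to pay runs from 0 up to 22.
DWL = ½ × 22 × 58.5 = 643.5.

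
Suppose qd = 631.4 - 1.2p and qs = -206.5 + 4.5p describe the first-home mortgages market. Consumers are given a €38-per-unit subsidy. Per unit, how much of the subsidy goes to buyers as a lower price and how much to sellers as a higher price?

Buyers gain €30 per unit; sellers gain €8 per unit

Pre-subsidy: 631.4 - 1.2p = -206.5 + 4.5p gives p* = 147, q* = 455.
With the rebate, buyers effectively pay pb = ps − 38, where ps is the price sellers receive.
Demand in terms of ps becomes qd = 631.4 − 1.2(ps − 38) = 677 - 1.2ps. Setting this equal to supply: 677 - 1.2ps = -206.5 + 4.5ps, so ps = 155.
Buyers pay pb = 155 − 38 = 117; q' = -206.5 + 4.5·155 = 491.
Buyers' price falls by p* − pb = 147 − 117 = 30; sellers' price rises by ps − p* = 155 − 147 = 8.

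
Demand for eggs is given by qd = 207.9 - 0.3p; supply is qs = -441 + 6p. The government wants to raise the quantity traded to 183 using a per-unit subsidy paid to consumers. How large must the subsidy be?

Required subsidy s = 21 per unit

At q = 183, invert demand for the buyer price: pb = (207.9 − 183)/0.3 = 83; invert supply for the seller price: ps = (183 − (-441))/6 = 104.
The subsidy must fill the gap: s = ps − pb = 104 − 83 = 21.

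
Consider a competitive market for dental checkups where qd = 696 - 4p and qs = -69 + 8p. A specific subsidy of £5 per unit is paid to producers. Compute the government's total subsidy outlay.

Pre-subsidy: 696 - 4p = -69 + 8p gives p* = 63.75, q* = 441.
With the subsidy, sellers receive ps = pb + 5 for each unit, where pb is the price buyers pay.
Supply in terms of pb becomes qs = -69 + 8(pb + 5) = -29 + 8pb. Setting this equal to demand: 696 - 4pb = -29 + 8pb, so pb = 725/12.
Sellers receive ps = 725/12 + 5 = 785/12; q' = 696 − 4·(725/12) = 1363/3.
Government outlay = subsidy × quantity = 5 × 1363/3 = 6815/3.

Government cost = 6815/3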